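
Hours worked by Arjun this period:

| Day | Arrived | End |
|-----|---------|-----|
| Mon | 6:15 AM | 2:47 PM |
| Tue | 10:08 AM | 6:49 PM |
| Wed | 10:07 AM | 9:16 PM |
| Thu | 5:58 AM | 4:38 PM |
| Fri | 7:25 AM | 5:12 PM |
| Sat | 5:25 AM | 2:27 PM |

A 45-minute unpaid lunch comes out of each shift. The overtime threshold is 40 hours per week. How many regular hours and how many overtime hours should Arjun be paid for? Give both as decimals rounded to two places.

Regular 40.00 hours, overtime 13.35 hours

Mon: 6:15 AM–2:47 PM = 8 h 32 min; less 45 min break → 7 h 47 min
Tue: 10:08 AM–6:49 PM = 8 h 41 min; less 45 min break → 7 h 56 min
Wed: 10:07 AM–9:16 PM = 11 h 9 min; less 45 min break → 10 h 24 min
Thu: 5:58 AM–4:38 PM = 10 h 40 min; less 45 min break → 9 h 55 min
Fri: 7:25 AM–5:12 PM = 9 h 47 min; less 45 min break → 9 h 2 min
Sat: 5:25 AM–2:27 PM = 9 h 2 min; less 45 min break → 8 h 17 min
Total worked: 53 h 21 min = 53.35 h.
Threshold 40 h → overtime 13 h 21 min, regular 40 h 0 min.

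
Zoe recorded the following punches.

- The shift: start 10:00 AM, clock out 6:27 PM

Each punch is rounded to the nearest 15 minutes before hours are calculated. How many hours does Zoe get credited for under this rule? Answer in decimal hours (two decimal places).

The shift: in 10:00 AM→10:00 AM, out 6:27 PM→6:30 PM; 8 h 30 min

8.50 hours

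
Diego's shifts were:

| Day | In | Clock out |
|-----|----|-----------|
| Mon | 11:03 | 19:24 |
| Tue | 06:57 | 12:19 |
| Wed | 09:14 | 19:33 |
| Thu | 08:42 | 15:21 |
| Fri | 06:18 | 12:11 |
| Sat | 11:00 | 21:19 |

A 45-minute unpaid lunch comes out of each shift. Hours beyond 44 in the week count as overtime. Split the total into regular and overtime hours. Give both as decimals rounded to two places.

Mon: 11:03–19:24 = 8 h 21 min; less 45 min break → 7 h 36 min
Tue: 06:57–12:19 = 5 h 22 min; less 45 min break → 4 h 37 min
Wed: 09:14–19:33 = 10 h 19 min; less 45 min break → 9 h 34 min
Thu: 08:42–15:21 = 6 h 39 min; less 45 min break → 5 h 54 min
Fri: 06:18–12:11 = 5 h 53 min; less 45 min break → 5 h 8 min
Sat: 11:00–21:19 = 10 h 19 min; less 45 min break → 9 h 34 min
Total worked: 42 h 23 min = 42.38 h.
Threshold 44 h → overtime 0 h 0 min, regular 42 h 23 min.

Regular 42.38 hours, overtime 0.00 hours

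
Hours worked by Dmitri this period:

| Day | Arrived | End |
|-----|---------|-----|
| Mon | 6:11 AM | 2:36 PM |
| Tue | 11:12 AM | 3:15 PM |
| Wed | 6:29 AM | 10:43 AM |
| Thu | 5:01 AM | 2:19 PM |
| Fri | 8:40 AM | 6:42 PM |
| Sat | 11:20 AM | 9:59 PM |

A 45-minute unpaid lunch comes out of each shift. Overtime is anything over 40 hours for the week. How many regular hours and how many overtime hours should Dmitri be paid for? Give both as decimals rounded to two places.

Mon: 6:11 AM–2:36 PM = 8 h 25 min; less 45 min break → 7 h 40 min
Tue: 11:12 AM–3:15 PM = 4 h 3 min; less 45 min break → 3 h 18 min
Wed: 6:29 AM–10:43 AM = 4 h 14 min; less 45 min break → 3 h 29 min
Thu: 5:01 AM–2:19 PM = 9 h 18 min; less 45 min break → 8 h 33 min
Fri: 8:40 AM–6:42 PM = 10 h 2 min; less 45 min break → 9 h 17 min
Sat: 11:20 AM–9:59 PM = 10 h 39 min; less 45 min break → 9 h 54 min
Total worked: 42 h 11 min = 42.18 h.
Threshold 40 h → overtime 2 h 11 min, regular 40 h 0 min.

Regular 40.00 hours, overtime 2.18 hours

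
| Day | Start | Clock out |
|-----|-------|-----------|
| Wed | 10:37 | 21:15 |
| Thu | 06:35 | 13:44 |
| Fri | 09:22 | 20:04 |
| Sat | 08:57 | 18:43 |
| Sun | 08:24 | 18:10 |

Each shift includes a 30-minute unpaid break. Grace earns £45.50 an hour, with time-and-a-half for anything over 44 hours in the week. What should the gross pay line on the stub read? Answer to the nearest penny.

£2105.51

Wed: 10:37–21:15 = 10 h 38 min; less 30 min break → 10 h 8 min
Thu: 06:35–13:44 = 7 h 9 min; less 30 min break → 6 h 39 min
Fri: 09:22–20:04 = 10 h 42 min; less 30 min break → 10 h 12 min
Sat: 08:57–18:43 = 9 h 46 min; less 30 min break → 9 h 16 min
Sun: 08:24–18:10 = 9 h 46 min; less 30 min break → 9 h 16 min
Total worked: 45 h 31 min = 2731 min.
Regular 44 h 0 min = 2640 min at £45.50/h; overtime 1 h 31 min = 91 min at £68.25/h.
Pay = (2640 × £45.50 + 91 × £68.25) ÷ 60 = £2105.51.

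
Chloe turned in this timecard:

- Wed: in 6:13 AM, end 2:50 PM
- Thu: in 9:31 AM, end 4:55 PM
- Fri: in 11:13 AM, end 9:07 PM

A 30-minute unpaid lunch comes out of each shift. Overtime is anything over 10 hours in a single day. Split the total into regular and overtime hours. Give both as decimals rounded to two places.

Wed: 6:13 AM–2:50 PM = 8 h 37 min; less 30 min break → 8 h 7 min
Thu: 9:31 AM–4:55 PM = 7 h 24 min; less 30 min break → 6 h 54 min
Fri: 11:13 AM–9:07 PM = 9 h 54 min; less 30 min break → 9 h 24 min
Wed reg 8 h 7 min / OT 0 h 0 min; Thu reg 6 h 54 min / OT 0 h 0 min; Fri reg 9 h 24 min / OT 0 h 0 min.
Totals: regular 24 h 25 min, overtime 0 h 0 min.

Regular 24.42 hours, overtime 0.00 hours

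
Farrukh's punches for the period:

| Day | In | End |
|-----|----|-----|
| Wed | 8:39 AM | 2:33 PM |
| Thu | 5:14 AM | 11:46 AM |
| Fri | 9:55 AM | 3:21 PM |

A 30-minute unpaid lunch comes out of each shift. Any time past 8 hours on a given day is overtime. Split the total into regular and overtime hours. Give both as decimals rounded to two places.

Wed: 8:39 AM–2:33 PM = 5 h 54 min; less 30 min break → 5 h 24 min
Thu: 5:14 AM–11:46 AM = 6 h 32 min; less 30 min break → 6 h 2 min
Fri: 9:55 AM–3:21 PM = 5 h 26 min; less 30 min break → 4 h 56 min
Wed reg 5 h 24 min / OT 0 h 0 min; Thu reg 6 h 2 min / OT 0 h 0 min; Fri reg 4 h 56 min / OT 0 h 0 min.
Totals: regular 16 h 22 min, overtime 0 h 0 min.

Regular 16.37 hours, overtime 0.00 hours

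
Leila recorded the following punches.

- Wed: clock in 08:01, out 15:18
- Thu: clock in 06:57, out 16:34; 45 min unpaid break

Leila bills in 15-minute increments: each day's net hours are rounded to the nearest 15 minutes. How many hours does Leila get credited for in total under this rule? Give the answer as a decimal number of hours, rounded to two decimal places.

16.00 hours

Wed: 08:01–15:18 = 7 h 17 min → rounds to 7 h 15 min
Thu: 06:57–16:34 = 9 h 37 min − 45 min = 8 h 52 min → rounds to 8 h 45 min
Total credited: 16 h 0 min.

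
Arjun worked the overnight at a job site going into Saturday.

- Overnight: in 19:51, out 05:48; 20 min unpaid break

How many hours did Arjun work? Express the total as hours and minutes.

Overnight: 19:51 → midnight = 4 h 9 min; midnight → 05:48 = 5 h 48 min; span 9 h 57 min; less 20 min break → 9 h 37 min

9 h 37 min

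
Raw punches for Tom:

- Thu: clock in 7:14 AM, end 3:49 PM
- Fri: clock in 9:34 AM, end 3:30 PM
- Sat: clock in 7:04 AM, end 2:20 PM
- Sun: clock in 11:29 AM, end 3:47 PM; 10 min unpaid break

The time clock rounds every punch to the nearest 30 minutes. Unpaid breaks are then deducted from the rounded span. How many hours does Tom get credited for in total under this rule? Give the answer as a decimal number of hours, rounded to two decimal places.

26.83 hours

Thu: in 7:14 AM→7:00 AM, out 3:49 PM→4:00 PM; 9 h 0 min
Fri: in 9:34 AM→9:30 AM, out 3:30 PM→3:30 PM; 6 h 0 min
Sat: in 7:04 AM→7:00 AM, out 2:20 PM→2:30 PM; 7 h 30 min
Sun: in 11:29 AM→11:30 AM, out 3:47 PM→4:00 PM; 4 h 30 min − 10 min = 4 h 20 min
Total credited: 26 h 50 min.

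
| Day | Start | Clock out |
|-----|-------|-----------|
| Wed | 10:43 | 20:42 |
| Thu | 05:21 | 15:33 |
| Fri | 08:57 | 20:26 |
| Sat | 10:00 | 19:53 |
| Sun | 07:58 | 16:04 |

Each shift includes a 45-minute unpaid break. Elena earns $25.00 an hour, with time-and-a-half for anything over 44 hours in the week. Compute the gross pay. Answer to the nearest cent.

$1171.25

Wed: 10:43–20:42 = 9 h 59 min; less 45 min break → 9 h 14 min
Thu: 05:21–15:33 = 10 h 12 min; less 45 min break → 9 h 27 min
Fri: 08:57–20:26 = 11 h 29 min; less 45 min break → 10 h 44 min
Sat: 10:00–19:53 = 9 h 53 min; less 45 min break → 9 h 8 min
Sun: 07:58–16:04 = 8 h 6 min; less 45 min break → 7 h 21 min
Total worked: 45 h 54 min = 2754 min.
Regular 44 h 0 min = 2640 min at $25.00/h; overtime 1 h 54 min = 114 min at $37.50/h.
Pay = (2640 × $25.00 + 114 × $37.50) ÷ 60 = $1171.25.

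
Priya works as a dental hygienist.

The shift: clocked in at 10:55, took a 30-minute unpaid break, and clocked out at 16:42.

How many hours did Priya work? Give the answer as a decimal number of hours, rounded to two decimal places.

The shift: 10:55–16:42 = 5 h 47 min; less 30 min break → 5 h 17 min

5.28 hours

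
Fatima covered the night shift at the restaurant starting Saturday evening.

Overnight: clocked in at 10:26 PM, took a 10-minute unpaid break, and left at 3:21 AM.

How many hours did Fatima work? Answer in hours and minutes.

4 h 45 min

Overnight: 10:26 PM → midnight = 1 h 34 min; midnight → 3:21 AM = 3 h 21 min; span 4 h 55 min; less 10 min break → 4 h 45 min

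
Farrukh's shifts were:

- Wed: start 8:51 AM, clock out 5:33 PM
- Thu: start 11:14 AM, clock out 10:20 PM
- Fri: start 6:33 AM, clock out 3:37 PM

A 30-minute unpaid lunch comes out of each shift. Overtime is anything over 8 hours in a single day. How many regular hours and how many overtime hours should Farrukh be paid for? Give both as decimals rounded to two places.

Regular 24.00 hours, overtime 3.37 hours

Wed: 8:51 AM–5:33 PM = 8 h 42 min; less 30 min break → 8 h 12 min
Thu: 11:14 AM–10:20 PM = 11 h 6 min; less 30 min break → 10 h 36 min
Fri: 6:33 AM–3:37 PM = 9 h 4 min; less 30 min break → 8 h 34 min
Wed reg 8 h 0 min / OT 0 h 12 min; Thu reg 8 h 0 min / OT 2 h 36 min; Fri reg 8 h 0 min / OT 0 h 34 min.
Totals: regular 24 h 0 min, overtime 3 h 22 min.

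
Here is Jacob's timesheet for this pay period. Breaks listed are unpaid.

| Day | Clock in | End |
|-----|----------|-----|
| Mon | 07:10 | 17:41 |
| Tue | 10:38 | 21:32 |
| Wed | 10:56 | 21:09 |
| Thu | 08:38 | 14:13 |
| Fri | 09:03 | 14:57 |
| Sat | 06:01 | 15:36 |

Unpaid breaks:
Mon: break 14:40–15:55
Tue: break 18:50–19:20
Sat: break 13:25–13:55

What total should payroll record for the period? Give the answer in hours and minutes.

50 h 27 min

Mon: 07:10–17:41 = 10 h 31 min; less 75 min break → 9 h 16 min
Tue: 10:38–21:32 = 10 h 54 min; less 30 min break → 10 h 24 min
Wed: 10:56–21:09 = 10 h 13 min
Thu: 08:38–14:13 = 5 h 35 min
Fri: 09:03–14:57 = 5 h 54 min
Sat: 06:01–15:36 = 9 h 35 min; less 30 min break → 9 h 5 min
Total: 9 h 16 min + 10 h 24 min + 10 h 13 min + 5 h 35 min + 5 h 54 min + 9 h 5 min = 50 h 27 min.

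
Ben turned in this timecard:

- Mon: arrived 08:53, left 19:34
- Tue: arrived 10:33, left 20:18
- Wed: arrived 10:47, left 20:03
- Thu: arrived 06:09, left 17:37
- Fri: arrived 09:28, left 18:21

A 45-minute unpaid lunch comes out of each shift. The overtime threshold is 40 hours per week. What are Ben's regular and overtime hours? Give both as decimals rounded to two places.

Regular 40.00 hours, overtime 6.30 hours

Mon: 08:53–19:34 = 10 h 41 min; less 45 min break → 9 h 56 min
Tue: 10:33–20:18 = 9 h 45 min; less 45 min break → 9 h 0 min
Wed: 10:47–20:03 = 9 h 16 min; less 45 min break → 8 h 31 min
Thu: 06:09–17:37 = 11 h 28 min; less 45 min break → 10 h 43 min
Fri: 09:28–18:21 = 8 h 53 min; less 45 min break → 8 h 8 min
Total worked: 46 h 18 min = 46.30 h.
Threshold 40 h → overtime 6 h 18 min, regular 40 h 0 min.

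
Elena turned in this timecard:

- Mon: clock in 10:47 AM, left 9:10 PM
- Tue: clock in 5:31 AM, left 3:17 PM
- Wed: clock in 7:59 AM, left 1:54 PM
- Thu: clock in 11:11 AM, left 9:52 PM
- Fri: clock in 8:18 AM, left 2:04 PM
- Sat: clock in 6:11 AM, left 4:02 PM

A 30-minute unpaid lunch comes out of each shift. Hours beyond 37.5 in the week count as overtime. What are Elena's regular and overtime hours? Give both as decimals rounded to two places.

Regular 37.50 hours, overtime 11.87 hours

Mon: 10:47 AM–9:10 PM = 10 h 23 min; less 30 min break → 9 h 53 min
Tue: 5:31 AM–3:17 PM = 9 h 46 min; less 30 min break → 9 h 16 min
Wed: 7:59 AM–1:54 PM = 5 h 55 min; less 30 min break → 5 h 25 min
Thu: 11:11 AM–9:52 PM = 10 h 41 min; less 30 min break → 10 h 11 min
Fri: 8:18 AM–2:04 PM = 5 h 46 min; less 30 min break → 5 h 16 min
Sat: 6:11 AM–4:02 PM = 9 h 51 min; less 30 min break → 9 h 21 min
Total worked: 49 h 22 min = 49.37 h.
Threshold 37.5 h → overtime 11 h 52 min, regular 37 h 30 min.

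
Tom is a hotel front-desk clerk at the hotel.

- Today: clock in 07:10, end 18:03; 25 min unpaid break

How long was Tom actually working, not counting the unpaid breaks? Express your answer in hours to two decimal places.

Today: 07:10–18:03 = 10 h 53 min; less 25 min break → 10 h 28 min

10.47 hours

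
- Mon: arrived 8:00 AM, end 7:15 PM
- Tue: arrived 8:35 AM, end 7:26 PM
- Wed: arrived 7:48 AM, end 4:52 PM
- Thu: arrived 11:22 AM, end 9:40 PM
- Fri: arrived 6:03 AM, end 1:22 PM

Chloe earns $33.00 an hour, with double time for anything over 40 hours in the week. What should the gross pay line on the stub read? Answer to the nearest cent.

$1899.70

Mon: 8:00 AM–7:15 PM = 11 h 15 min
Tue: 8:35 AM–7:26 PM = 10 h 51 min
Wed: 7:48 AM–4:52 PM = 9 h 4 min
Thu: 11:22 AM–9:40 PM = 10 h 18 min
Fri: 6:03 AM–1:22 PM = 7 h 19 min
Total worked: 48 h 47 min = 2927 min.
Regular 40 h 0 min = 2400 min at $33.00/h; overtime 8 h 47 min = 527 min at $66.00/h.
Pay = (2400 × $33.00 + 527 × $66.00) ÷ 60 = $1899.70.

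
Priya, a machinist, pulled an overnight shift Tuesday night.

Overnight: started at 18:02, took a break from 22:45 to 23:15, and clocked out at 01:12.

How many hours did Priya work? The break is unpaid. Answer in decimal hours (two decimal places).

6.67 hours

Overnight: 18:02 → midnight = 5 h 58 min; midnight → 01:12 = 1 h 12 min; span 7 h 10 min; less 30 min break → 6 h 40 min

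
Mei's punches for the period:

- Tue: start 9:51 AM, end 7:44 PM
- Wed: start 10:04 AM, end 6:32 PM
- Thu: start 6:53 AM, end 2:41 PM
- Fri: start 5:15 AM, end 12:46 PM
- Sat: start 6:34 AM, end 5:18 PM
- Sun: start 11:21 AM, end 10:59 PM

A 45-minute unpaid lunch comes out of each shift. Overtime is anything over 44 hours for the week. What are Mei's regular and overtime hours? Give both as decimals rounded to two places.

Regular 44.00 hours, overtime 7.53 hours

Tue: 9:51 AM–7:44 PM = 9 h 53 min; less 45 min break → 9 h 8 min
Wed: 10:04 AM–6:32 PM = 8 h 28 min; less 45 min break → 7 h 43 min
Thu: 6:53 AM–2:41 PM = 7 h 48 min; less 45 min break → 7 h 3 min
Fri: 5:15 AM–12:46 PM = 7 h 31 min; less 45 min break → 6 h 46 min
Sat: 6:34 AM–5:18 PM = 10 h 44 min; less 45 min break → 9 h 59 min
Sun: 11:21 AM–10:59 PM = 11 h 38 min; less 45 min break → 10 h 53 min
Total worked: 51 h 32 min = 51.53 h.
Threshold 44 h → overtime 7 h 32 min, regular 44 h 0 min.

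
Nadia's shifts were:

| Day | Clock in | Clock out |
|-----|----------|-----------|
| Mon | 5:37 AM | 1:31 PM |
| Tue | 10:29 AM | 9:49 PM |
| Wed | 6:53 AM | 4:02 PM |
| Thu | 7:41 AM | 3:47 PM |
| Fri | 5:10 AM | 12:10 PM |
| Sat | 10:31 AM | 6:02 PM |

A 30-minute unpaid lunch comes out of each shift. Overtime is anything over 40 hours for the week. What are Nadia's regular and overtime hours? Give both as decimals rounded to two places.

Mon: 5:37 AM–1:31 PM = 7 h 54 min; less 30 min break → 7 h 24 min
Tue: 10:29 AM–9:49 PM = 11 h 20 min; less 30 min break → 10 h 50 min
Wed: 6:53 AM–4:02 PM = 9 h 9 min; less 30 min break → 8 h 39 min
Thu: 7:41 AM–3:47 PM = 8 h 6 min; less 30 min break → 7 h 36 min
Fri: 5:10 AM–12:10 PM = 7 h 0 min; less 30 min break → 6 h 30 min
Sat: 10:31 AM–6:02 PM = 7 h 31 min; less 30 min break → 7 h 1 min
Total worked: 48 h 0 min = 48.00 h.
Threshold 40 h → overtime 8 h 0 min, regular 40 h 0 min.

Regular 40.00 hours, overtime 8.00 hours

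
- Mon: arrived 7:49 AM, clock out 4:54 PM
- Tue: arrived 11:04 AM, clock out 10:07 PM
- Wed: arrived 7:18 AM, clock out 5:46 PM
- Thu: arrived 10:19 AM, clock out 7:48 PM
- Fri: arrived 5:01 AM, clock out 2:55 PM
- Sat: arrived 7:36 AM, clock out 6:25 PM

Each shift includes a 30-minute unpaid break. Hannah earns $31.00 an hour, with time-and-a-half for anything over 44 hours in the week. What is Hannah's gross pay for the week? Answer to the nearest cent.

$2005.70

Mon: 7:49 AM–4:54 PM = 9 h 5 min; less 30 min break → 8 h 35 min
Tue: 11:04 AM–10:07 PM = 11 h 3 min; less 30 min break → 10 h 33 min
Wed: 7:18 AM–5:46 PM = 10 h 28 min; less 30 min break → 9 h 58 min
Thu: 10:19 AM–7:48 PM = 9 h 29 min; less 30 min break → 8 h 59 min
Fri: 5:01 AM–2:55 PM = 9 h 54 min; less 30 min break → 9 h 24 min
Sat: 7:36 AM–6:25 PM = 10 h 49 min; less 30 min break → 10 h 19 min
Total worked: 57 h 48 min = 3468 min.
Regular 44 h 0 min = 2640 min at $31.00/h; overtime 13 h 48 min = 828 min at $46.50/h.
Pay = (2640 × $31.00 + 828 × $46.50) ÷ 60 = $2005.70.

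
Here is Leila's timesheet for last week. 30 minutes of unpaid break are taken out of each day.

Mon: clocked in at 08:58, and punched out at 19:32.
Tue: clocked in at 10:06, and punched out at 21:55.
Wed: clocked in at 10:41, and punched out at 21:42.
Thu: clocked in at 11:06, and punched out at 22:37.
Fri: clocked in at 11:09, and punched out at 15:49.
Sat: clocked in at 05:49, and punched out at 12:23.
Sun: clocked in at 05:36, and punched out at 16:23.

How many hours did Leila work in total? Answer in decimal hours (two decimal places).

63.43 hours

Mon: 08:58–19:32 = 10 h 34 min; less 30 min break → 10 h 4 min
Tue: 10:06–21:55 = 11 h 49 min; less 30 min break → 11 h 19 min
Wed: 10:41–21:42 = 11 h 1 min; less 30 min break → 10 h 31 min
Thu: 11:06–22:37 = 11 h 31 min; less 30 min break → 11 h 1 min
Fri: 11:09–15:49 = 4 h 40 min; less 30 min break → 4 h 10 min
Sat: 05:49–12:23 = 6 h 34 min; less 30 min break → 6 h 4 min
Sun: 05:36–16:23 = 10 h 47 min; less 30 min break → 10 h 17 min
Total: 10 h 4 min + 11 h 19 min + 10 h 31 min + 11 h 1 min + 4 h 10 min + 6 h 4 min + 10 h 17 min = 63 h 26 min.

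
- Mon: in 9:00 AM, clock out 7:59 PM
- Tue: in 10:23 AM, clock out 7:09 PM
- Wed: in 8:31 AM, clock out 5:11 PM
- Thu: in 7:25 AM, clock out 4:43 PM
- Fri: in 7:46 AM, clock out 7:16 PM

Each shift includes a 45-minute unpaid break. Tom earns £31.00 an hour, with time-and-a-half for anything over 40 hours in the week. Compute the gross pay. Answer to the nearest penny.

£1494.20

Mon: 9:00 AM–7:59 PM = 10 h 59 min; less 45 min break → 10 h 14 min
Tue: 10:23 AM–7:09 PM = 8 h 46 min; less 45 min break → 8 h 1 min
Wed: 8:31 AM–5:11 PM = 8 h 40 min; less 45 min break → 7 h 55 min
Thu: 7:25 AM–4:43 PM = 9 h 18 min; less 45 min break → 8 h 33 min
Fri: 7:46 AM–7:16 PM = 11 h 30 min; less 45 min break → 10 h 45 min
Total worked: 45 h 28 min = 2728 min.
Regular 40 h 0 min = 2400 min at £31.00/h; overtime 5 h 28 min = 328 min at £46.50/h.
Pay = (2400 × £31.00 + 328 × £46.50) ÷ 60 = £1494.20.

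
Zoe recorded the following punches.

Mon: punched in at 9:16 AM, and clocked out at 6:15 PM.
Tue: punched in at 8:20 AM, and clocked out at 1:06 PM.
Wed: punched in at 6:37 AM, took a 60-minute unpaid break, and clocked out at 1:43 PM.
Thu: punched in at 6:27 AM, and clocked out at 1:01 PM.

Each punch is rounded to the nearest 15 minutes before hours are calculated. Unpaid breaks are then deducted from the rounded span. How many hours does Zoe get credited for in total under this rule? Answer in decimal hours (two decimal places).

26.50 hours

Mon: in 9:16 AM→9:15 AM, out 6:15 PM→6:15 PM; 9 h 0 min
Tue: in 8:20 AM→8:15 AM, out 1:06 PM→1:00 PM; 4 h 45 min
Wed: in 6:37 AM→6:30 AM, out 1:43 PM→1:45 PM; 7 h 15 min − 60 min = 6 h 15 min
Thu: in 6:27 AM→6:30 AM, out 1:01 PM→1:00 PM; 6 h 30 min
Total credited: 26 h 30 min.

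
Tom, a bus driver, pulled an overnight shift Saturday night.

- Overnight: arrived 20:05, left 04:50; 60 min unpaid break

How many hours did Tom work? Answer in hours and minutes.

Overnight: 20:05 → midnight = 3 h 55 min; midnight → 04:50 = 4 h 50 min; span 8 h 45 min; less 60 min break → 7 h 45 min

7 h 45 min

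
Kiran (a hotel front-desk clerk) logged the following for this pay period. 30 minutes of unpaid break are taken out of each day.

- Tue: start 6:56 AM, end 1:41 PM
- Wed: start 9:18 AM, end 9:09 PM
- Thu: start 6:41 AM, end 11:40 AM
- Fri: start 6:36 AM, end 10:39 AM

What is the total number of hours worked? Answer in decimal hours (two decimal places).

Tue: 6:56 AM–1:41 PM = 6 h 45 min; less 30 min break → 6 h 15 min
Wed: 9:18 AM–9:09 PM = 11 h 51 min; less 30 min break → 11 h 21 min
Thu: 6:41 AM–11:40 AM = 4 h 59 min; less 30 min break → 4 h 29 min
Fri: 6:36 AM–10:39 AM = 4 h 3 min; less 30 min break → 3 h 33 min
Total: 6 h 15 min + 11 h 21 min + 4 h 29 min + 3 h 33 min = 25 h 38 min.

25.63 hours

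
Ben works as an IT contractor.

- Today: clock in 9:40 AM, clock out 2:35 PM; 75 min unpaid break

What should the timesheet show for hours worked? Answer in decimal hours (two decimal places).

3.67 hours

Today: 9:40 AM–2:35 PM = 4 h 55 min; less 75 min break → 3 h 40 min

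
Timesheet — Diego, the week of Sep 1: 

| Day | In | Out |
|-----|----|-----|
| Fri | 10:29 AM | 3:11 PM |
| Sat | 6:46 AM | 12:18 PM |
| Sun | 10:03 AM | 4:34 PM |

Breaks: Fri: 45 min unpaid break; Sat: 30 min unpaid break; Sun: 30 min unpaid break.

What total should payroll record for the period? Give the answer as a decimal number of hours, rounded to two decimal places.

15.00 hours

Fri: 10:29 AM–3:11 PM = 4 h 42 min; less 45 min break → 3 h 57 min
Sat: 6:46 AM–12:18 PM = 5 h 32 min; less 30 min break → 5 h 2 min
Sun: 10:03 AM–4:34 PM = 6 h 31 min; less 30 min break → 6 h 1 min
Total: 3 h 57 min + 5 h 2 min + 6 h 1 min = 15 h 0 min.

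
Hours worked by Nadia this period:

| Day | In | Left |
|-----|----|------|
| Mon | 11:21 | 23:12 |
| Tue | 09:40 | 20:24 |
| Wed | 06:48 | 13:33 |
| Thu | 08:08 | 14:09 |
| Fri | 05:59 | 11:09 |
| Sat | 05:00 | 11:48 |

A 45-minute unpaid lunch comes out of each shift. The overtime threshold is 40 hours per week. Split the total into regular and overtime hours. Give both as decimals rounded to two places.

Mon: 11:21–23:12 = 11 h 51 min; less 45 min break → 11 h 6 min
Tue: 09:40–20:24 = 10 h 44 min; less 45 min break → 9 h 59 min
Wed: 06:48–13:33 = 6 h 45 min; less 45 min break → 6 h 0 min
Thu: 08:08–14:09 = 6 h 1 min; less 45 min break → 5 h 16 min
Fri: 05:59–11:09 = 5 h 10 min; less 45 min break → 4 h 25 min
Sat: 05:00–11:48 = 6 h 48 min; less 45 min break → 6 h 3 min
Total worked: 42 h 49 min = 42.82 h.
Threshold 40 h → overtime 2 h 49 min, regular 40 h 0 min.

Regular 40.00 hours, overtime 2.82 hours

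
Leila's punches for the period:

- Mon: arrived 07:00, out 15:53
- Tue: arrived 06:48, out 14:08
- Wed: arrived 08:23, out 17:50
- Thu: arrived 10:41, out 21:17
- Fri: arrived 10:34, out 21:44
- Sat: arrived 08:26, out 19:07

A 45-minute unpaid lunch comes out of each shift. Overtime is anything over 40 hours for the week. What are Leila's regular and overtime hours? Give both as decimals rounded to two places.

Regular 40.00 hours, overtime 13.62 hours

Mon: 07:00–15:53 = 8 h 53 min; less 45 min break → 8 h 8 min
Tue: 06:48–14:08 = 7 h 20 min; less 45 min break → 6 h 35 min
Wed: 08:23–17:50 = 9 h 27 min; less 45 min break → 8 h 42 min
Thu: 10:41–21:17 = 10 h 36 min; less 45 min break → 9 h 51 min
Fri: 10:34–21:44 = 11 h 10 min; less 45 min break → 10 h 25 min
Sat: 08:26–19:07 = 10 h 41 min; less 45 min break → 9 h 56 min
Total worked: 53 h 37 min = 53.62 h.
Threshold 40 h → overtime 13 h 37 min, regular 40 h 0 min.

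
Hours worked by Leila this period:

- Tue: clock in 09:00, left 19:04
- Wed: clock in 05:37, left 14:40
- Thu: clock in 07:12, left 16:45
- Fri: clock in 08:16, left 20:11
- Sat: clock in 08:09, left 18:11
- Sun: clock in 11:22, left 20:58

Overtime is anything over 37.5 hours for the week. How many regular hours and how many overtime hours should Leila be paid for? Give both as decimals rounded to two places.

Regular 37.50 hours, overtime 22.72 hours

Tue: 09:00–19:04 = 10 h 4 min
Wed: 05:37–14:40 = 9 h 3 min
Thu: 07:12–16:45 = 9 h 33 min
Fri: 08:16–20:11 = 11 h 55 min
Sat: 08:09–18:11 = 10 h 2 min
Sun: 11:22–20:58 = 9 h 36 min
Total worked: 60 h 13 min = 60.22 h.
Threshold 37.5 h → overtime 22 h 43 min, regular 37 h 30 min.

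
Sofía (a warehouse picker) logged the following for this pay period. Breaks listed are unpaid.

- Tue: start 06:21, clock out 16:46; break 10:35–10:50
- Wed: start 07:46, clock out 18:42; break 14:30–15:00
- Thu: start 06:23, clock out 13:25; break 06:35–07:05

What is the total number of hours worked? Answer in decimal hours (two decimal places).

27.13 hours

Tue: 06:21–16:46 = 10 h 25 min; less 15 min break → 10 h 10 min
Wed: 07:46–18:42 = 10 h 56 min; less 30 min break → 10 h 26 min
Thu: 06:23–13:25 = 7 h 2 min; less 30 min break → 6 h 32 min
Total: 10 h 10 min + 10 h 26 min + 6 h 32 min = 27 h 8 min.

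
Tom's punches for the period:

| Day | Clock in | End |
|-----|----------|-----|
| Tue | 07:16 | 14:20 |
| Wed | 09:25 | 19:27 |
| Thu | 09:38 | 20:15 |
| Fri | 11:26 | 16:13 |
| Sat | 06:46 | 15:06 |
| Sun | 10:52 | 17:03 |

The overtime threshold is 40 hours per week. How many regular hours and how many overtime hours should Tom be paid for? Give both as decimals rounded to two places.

Tue: 07:16–14:20 = 7 h 4 min
Wed: 09:25–19:27 = 10 h 2 min
Thu: 09:38–20:15 = 10 h 37 min
Fri: 11:26–16:13 = 4 h 47 min
Sat: 06:46–15:06 = 8 h 20 min
Sun: 10:52–17:03 = 6 h 11 min
Total worked: 47 h 1 min = 47.02 h.
Threshold 40 h → overtime 7 h 1 min, regular 40 h 0 min.

Regular 40.00 hours, overtime 7.02 hours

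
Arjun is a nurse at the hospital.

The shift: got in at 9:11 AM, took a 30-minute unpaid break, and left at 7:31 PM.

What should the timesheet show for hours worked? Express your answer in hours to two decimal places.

The shift: 9:11 AM–7:31 PM = 10 h 20 min; less 30 min break → 9 h 50 min

9.83 hours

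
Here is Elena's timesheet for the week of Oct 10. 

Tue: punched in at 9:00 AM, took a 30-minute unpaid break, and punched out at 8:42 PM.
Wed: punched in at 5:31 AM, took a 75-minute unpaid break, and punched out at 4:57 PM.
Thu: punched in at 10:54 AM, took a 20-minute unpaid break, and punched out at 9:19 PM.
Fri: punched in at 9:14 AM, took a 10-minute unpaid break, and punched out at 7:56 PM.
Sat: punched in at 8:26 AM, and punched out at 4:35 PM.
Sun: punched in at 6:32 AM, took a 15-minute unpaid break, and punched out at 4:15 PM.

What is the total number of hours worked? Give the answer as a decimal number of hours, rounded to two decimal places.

59.62 hours

Tue: 9:00 AM–8:42 PM = 11 h 42 min; less 30 min break → 11 h 12 min
Wed: 5:31 AM–4:57 PM = 11 h 26 min; less 75 min break → 10 h 11 min
Thu: 10:54 AM–9:19 PM = 10 h 25 min; less 20 min break → 10 h 5 min
Fri: 9:14 AM–7:56 PM = 10 h 42 min; less 10 min break → 10 h 32 min
Sat: 8:26 AM–4:35 PM = 8 h 9 min
Sun: 6:32 AM–4:15 PM = 9 h 43 min; less 15 min break → 9 h 28 min
Total: 11 h 12 min + 10 h 11 min + 10 h 5 min + 10 h 32 min + 8 h 9 min + 9 h 28 min = 59 h 37 min.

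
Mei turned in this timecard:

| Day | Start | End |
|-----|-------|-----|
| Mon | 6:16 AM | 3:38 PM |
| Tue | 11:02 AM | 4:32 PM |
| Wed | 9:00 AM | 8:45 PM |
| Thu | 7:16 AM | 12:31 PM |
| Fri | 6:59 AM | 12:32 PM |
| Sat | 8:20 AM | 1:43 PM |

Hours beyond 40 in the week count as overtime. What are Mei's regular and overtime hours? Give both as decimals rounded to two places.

Mon: 6:16 AM–3:38 PM = 9 h 22 min
Tue: 11:02 AM–4:32 PM = 5 h 30 min
Wed: 9:00 AM–8:45 PM = 11 h 45 min
Thu: 7:16 AM–12:31 PM = 5 h 15 min
Fri: 6:59 AM–12:32 PM = 5 h 33 min
Sat: 8:20 AM–1:43 PM = 5 h 23 min
Total worked: 42 h 48 min = 42.80 h.
Threshold 40 h → overtime 2 h 48 min, regular 40 h 0 min.

Regular 40.00 hours, overtime 2.80 hours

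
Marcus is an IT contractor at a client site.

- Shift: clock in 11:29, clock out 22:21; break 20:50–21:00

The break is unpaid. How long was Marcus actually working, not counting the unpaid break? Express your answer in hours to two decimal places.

Shift: 11:29–22:21 = 10 h 52 min; less 10 min break → 10 h 42 min

10.70 hours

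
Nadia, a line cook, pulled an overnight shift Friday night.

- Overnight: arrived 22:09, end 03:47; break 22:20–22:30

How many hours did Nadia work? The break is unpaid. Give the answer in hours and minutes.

Overnight: 22:09 → midnight = 1 h 51 min; midnight → 03:47 = 3 h 47 min; span 5 h 38 min; less 10 min break → 5 h 28 min

5 h 28 min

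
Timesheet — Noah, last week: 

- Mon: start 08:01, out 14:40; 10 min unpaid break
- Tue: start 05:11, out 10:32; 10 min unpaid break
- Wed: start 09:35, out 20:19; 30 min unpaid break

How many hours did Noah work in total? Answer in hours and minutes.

21 h 54 min

Mon: 08:01–14:40 = 6 h 39 min; less 10 min break → 6 h 29 min
Tue: 05:11–10:32 = 5 h 21 min; less 10 min break → 5 h 11 min
Wed: 09:35–20:19 = 10 h 44 min; less 30 min break → 10 h 14 min
Total: 6 h 29 min + 5 h 11 min + 10 h 14 min = 21 h 54 min.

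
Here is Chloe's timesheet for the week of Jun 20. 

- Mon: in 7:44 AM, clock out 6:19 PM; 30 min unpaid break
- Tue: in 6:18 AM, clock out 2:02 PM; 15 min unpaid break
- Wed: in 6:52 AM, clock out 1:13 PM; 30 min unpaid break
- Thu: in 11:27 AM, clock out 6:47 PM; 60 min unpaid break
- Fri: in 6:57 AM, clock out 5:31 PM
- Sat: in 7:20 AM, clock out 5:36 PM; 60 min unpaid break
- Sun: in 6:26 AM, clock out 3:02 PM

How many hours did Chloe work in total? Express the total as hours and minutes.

Mon: 7:44 AM–6:19 PM = 10 h 35 min; less 30 min break → 10 h 5 min
Tue: 6:18 AM–2:02 PM = 7 h 44 min; less 15 min break → 7 h 29 min
Wed: 6:52 AM–1:13 PM = 6 h 21 min; less 30 min break → 5 h 51 min
Thu: 11:27 AM–6:47 PM = 7 h 20 min; less 60 min break → 6 h 20 min
Fri: 6:57 AM–5:31 PM = 10 h 34 min
Sat: 7:20 AM–5:36 PM = 10 h 16 min; less 60 min break → 9 h 16 min
Sun: 6:26 AM–3:02 PM = 8 h 36 min
Total: 10 h 5 min + 7 h 29 min + 5 h 51 min + 6 h 20 min + 10 h 34 min + 9 h 16 min + 8 h 36 min = 58 h 11 min.

58 h 11 min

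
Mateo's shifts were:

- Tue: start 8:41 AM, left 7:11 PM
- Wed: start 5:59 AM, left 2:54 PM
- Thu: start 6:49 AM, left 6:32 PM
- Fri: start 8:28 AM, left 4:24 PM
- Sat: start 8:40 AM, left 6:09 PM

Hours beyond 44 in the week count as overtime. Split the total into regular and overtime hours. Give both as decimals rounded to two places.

Tue: 8:41 AM–7:11 PM = 10 h 30 min
Wed: 5:59 AM–2:54 PM = 8 h 55 min
Thu: 6:49 AM–6:32 PM = 11 h 43 min
Fri: 8:28 AM–4:24 PM = 7 h 56 min
Sat: 8:40 AM–6:09 PM = 9 h 29 min
Total worked: 48 h 33 min = 48.55 h.
Threshold 44 h → overtime 4 h 33 min, regular 44 h 0 min.

Regular 44.00 hours, overtime 4.55 hours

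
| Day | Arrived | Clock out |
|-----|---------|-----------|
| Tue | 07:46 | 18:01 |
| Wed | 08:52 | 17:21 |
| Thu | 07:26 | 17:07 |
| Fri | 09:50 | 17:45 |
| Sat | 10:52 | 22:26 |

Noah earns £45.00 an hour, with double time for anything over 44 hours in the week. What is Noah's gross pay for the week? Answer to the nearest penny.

£2331.00

Tue: 07:46–18:01 = 10 h 15 min
Wed: 08:52–17:21 = 8 h 29 min
Thu: 07:26–17:07 = 9 h 41 min
Fri: 09:50–17:45 = 7 h 55 min
Sat: 10:52–22:26 = 11 h 34 min
Total worked: 47 h 54 min = 2874 min.
Regular 44 h 0 min = 2640 min at £45.00/h; overtime 3 h 54 min = 234 min at £90.00/h.
Pay = (2640 × £45.00 + 234 × £90.00) ÷ 60 = £2331.00.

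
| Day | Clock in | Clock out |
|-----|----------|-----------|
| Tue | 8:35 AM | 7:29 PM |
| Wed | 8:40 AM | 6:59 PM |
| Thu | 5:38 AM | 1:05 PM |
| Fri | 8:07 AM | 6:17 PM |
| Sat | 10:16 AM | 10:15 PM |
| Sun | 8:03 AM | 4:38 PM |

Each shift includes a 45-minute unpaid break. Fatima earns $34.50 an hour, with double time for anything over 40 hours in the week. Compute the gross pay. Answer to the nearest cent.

Tue: 8:35 AM–7:29 PM = 10 h 54 min; less 45 min break → 10 h 9 min
Wed: 8:40 AM–6:59 PM = 10 h 19 min; less 45 min break → 9 h 34 min
Thu: 5:38 AM–1:05 PM = 7 h 27 min; less 45 min break → 6 h 42 min
Fri: 8:07 AM–6:17 PM = 10 h 10 min; less 45 min break → 9 h 25 min
Sat: 10:16 AM–10:15 PM = 11 h 59 min; less 45 min break → 11 h 14 min
Sun: 8:03 AM–4:38 PM = 8 h 35 min; less 45 min break → 7 h 50 min
Total worked: 54 h 54 min = 3294 min.
Regular 40 h 0 min = 2400 min at $34.50/h; overtime 14 h 54 min = 894 min at $69.00/h.
Pay = (2400 × $34.50 + 894 × $69.00) ÷ 60 = $2408.10.

$2408.10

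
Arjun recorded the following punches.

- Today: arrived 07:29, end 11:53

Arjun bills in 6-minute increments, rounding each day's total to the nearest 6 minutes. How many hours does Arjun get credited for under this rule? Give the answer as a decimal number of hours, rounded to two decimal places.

Today: 07:29–11:53 = 4 h 24 min → rounds to 4 h 24 min

4.40 hours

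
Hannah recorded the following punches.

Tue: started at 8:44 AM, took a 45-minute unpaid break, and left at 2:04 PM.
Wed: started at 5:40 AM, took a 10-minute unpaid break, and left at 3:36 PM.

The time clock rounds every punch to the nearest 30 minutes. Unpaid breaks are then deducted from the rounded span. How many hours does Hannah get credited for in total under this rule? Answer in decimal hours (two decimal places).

14.58 hours

Tue: in 8:44 AM→8:30 AM, out 2:04 PM→2:00 PM; 5 h 30 min − 45 min = 4 h 45 min
Wed: in 5:40 AM→5:30 AM, out 3:36 PM→3:30 PM; 10 h 0 min − 10 min = 9 h 50 min
Total credited: 14 h 35 min.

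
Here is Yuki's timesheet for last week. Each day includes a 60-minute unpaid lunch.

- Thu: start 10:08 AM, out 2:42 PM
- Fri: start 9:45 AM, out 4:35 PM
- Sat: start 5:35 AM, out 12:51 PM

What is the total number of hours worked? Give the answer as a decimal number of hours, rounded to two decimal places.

Thu: 10:08 AM–2:42 PM = 4 h 34 min; less 60 min break → 3 h 34 min
Fri: 9:45 AM–4:35 PM = 6 h 50 min; less 60 min break → 5 h 50 min
Sat: 5:35 AM–12:51 PM = 7 h 16 min; less 60 min break → 6 h 16 min
Total: 3 h 34 min + 5 h 50 min + 6 h 16 min = 15 h 40 min.

15.67 hours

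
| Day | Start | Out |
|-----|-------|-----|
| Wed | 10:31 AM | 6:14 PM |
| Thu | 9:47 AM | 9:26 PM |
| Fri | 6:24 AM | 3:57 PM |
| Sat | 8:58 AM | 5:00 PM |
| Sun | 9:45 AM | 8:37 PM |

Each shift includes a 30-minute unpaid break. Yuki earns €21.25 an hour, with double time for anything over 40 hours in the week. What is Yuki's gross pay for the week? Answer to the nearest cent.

€1075.96

Wed: 10:31 AM–6:14 PM = 7 h 43 min; less 30 min break → 7 h 13 min
Thu: 9:47 AM–9:26 PM = 11 h 39 min; less 30 min break → 11 h 9 min
Fri: 6:24 AM–3:57 PM = 9 h 33 min; less 30 min break → 9 h 3 min
Sat: 8:58 AM–5:00 PM = 8 h 2 min; less 30 min break → 7 h 32 min
Sun: 9:45 AM–8:37 PM = 10 h 52 min; less 30 min break → 10 h 22 min
Total worked: 45 h 19 min = 2719 min.
Regular 40 h 0 min = 2400 min at €21.25/h; overtime 5 h 19 min = 319 min at €42.50/h.
Pay = (2400 × €21.25 + 319 × €42.50) ÷ 60 = €1075.96.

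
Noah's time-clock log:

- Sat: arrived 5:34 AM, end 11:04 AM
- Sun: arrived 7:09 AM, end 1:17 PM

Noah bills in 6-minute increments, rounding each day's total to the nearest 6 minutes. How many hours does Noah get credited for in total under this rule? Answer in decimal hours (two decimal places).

11.60 hours

Sat: 5:34 AM–11:04 AM = 5 h 30 min → rounds to 5 h 30 min
Sun: 7:09 AM–1:17 PM = 6 h 8 min → rounds to 6 h 6 min
Total credited: 11 h 36 min.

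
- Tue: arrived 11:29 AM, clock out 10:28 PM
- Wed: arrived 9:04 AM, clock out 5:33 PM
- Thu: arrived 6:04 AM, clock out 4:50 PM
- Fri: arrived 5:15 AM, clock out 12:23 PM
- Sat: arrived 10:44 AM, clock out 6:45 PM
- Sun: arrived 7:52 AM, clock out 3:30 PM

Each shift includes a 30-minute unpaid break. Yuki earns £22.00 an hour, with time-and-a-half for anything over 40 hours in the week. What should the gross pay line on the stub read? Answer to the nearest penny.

£1210.55

Tue: 11:29 AM–10:28 PM = 10 h 59 min; less 30 min break → 10 h 29 min
Wed: 9:04 AM–5:33 PM = 8 h 29 min; less 30 min break → 7 h 59 min
Thu: 6:04 AM–4:50 PM = 10 h 46 min; less 30 min break → 10 h 16 min
Fri: 5:15 AM–12:23 PM = 7 h 8 min; less 30 min break → 6 h 38 min
Sat: 10:44 AM–6:45 PM = 8 h 1 min; less 30 min break → 7 h 31 min
Sun: 7:52 AM–3:30 PM = 7 h 38 min; less 30 min break → 7 h 8 min
Total worked: 50 h 1 min = 3001 min.
Regular 40 h 0 min = 2400 min at £22.00/h; overtime 10 h 1 min = 601 min at £33.00/h.
Pay = (2400 × £22.00 + 601 × £33.00) ÷ 60 = £1210.55.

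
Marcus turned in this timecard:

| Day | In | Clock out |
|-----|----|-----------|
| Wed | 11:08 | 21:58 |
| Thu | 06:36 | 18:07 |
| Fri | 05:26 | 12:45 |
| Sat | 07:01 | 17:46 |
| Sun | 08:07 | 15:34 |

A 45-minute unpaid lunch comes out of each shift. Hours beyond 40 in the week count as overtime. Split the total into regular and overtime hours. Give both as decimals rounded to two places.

Regular 40.00 hours, overtime 4.12 hours

Wed: 11:08–21:58 = 10 h 50 min; less 45 min break → 10 h 5 min
Thu: 06:36–18:07 = 11 h 31 min; less 45 min break → 10 h 46 min
Fri: 05:26–12:45 = 7 h 19 min; less 45 min break → 6 h 34 min
Sat: 07:01–17:46 = 10 h 45 min; less 45 min break → 10 h 0 min
Sun: 08:07–15:34 = 7 h 27 min; less 45 min break → 6 h 42 min
Total worked: 44 h 7 min = 44.12 h.
Threshold 40 h → overtime 4 h 7 min, regular 40 h 0 min.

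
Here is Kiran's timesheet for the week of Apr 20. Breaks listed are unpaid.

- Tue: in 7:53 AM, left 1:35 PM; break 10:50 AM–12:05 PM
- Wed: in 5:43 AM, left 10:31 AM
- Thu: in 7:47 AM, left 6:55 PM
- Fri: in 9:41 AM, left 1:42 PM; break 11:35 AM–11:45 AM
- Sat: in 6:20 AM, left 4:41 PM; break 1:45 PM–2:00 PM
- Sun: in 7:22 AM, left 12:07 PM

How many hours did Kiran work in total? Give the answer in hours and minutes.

Tue: 7:53 AM–1:35 PM = 5 h 42 min; less 75 min break → 4 h 27 min
Wed: 5:43 AM–10:31 AM = 4 h 48 min
Thu: 7:47 AM–6:55 PM = 11 h 8 min
Fri: 9:41 AM–1:42 PM = 4 h 1 min; less 10 min break → 3 h 51 min
Sat: 6:20 AM–4:41 PM = 10 h 21 min; less 15 min break → 10 h 6 min
Sun: 7:22 AM–12:07 PM = 4 h 45 min
Total: 4 h 27 min + 4 h 48 min + 11 h 8 min + 3 h 51 min + 10 h 6 min + 4 h 45 min = 39 h 5 min.

39 h 5 min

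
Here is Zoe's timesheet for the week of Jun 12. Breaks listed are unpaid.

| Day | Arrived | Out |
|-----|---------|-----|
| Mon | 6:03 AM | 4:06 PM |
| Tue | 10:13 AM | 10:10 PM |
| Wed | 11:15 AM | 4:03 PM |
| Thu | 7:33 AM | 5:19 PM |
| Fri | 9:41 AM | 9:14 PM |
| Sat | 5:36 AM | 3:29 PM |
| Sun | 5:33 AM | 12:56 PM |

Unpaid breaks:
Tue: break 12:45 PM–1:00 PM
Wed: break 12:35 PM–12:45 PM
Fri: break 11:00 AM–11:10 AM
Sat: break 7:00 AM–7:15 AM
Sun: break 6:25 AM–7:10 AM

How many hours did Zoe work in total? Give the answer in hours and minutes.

Mon: 6:03 AM–4:06 PM = 10 h 3 min
Tue: 10:13 AM–10:10 PM = 11 h 57 min; less 15 min break → 11 h 42 min
Wed: 11:15 AM–4:03 PM = 4 h 48 min; less 10 min break → 4 h 38 min
Thu: 7:33 AM–5:19 PM = 9 h 46 min
Fri: 9:41 AM–9:14 PM = 11 h 33 min; less 10 min break → 11 h 23 min
Sat: 5:36 AM–3:29 PM = 9 h 53 min; less 15 min break → 9 h 38 min
Sun: 5:33 AM–12:56 PM = 7 h 23 min; less 45 min break → 6 h 38 min
Total: 10 h 3 min + 11 h 42 min + 4 h 38 min + 9 h 46 min + 11 h 23 min + 9 h 38 min + 6 h 38 min = 63 h 48 min.

63 h 48 min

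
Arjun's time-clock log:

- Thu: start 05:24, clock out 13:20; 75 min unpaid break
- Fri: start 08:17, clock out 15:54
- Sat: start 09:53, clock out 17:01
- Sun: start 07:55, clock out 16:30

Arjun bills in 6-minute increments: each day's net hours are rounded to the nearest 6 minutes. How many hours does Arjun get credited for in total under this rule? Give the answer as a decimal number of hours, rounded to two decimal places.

30.00 hours

Thu: 05:24–13:20 = 7 h 56 min − 75 min = 6 h 41 min → rounds to 6 h 42 min
Fri: 08:17–15:54 = 7 h 37 min → rounds to 7 h 36 min
Sat: 09:53–17:01 = 7 h 8 min → rounds to 7 h 6 min
Sun: 07:55–16:30 = 8 h 35 min → rounds to 8 h 36 min
Total credited: 30 h 0 min.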